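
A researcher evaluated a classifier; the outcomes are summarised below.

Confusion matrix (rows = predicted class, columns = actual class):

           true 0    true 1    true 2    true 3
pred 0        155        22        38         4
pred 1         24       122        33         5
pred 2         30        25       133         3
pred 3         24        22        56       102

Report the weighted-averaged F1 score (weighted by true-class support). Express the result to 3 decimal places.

Per-class F1 score (2·TP/(2·TP+FP+FN)):
  0: TP=155, FP=22+38+4=64, FN=24+30+24=78 → 310/452 = 0.6858
  1: TP=122, FP=24+33+5=62, FN=22+25+22=69 → 244/375 = 0.6507
  2: TP=133, FP=30+25+3=58, FN=38+33+56=127 → 266/451 = 0.5898
  3: TP=102, FP=24+22+56=102, FN=4+5+3=12 → 204/318 = 0.6415
Weighted-F1 score = Σ (supportᵢ/N)·F1 scoreᵢ with N=798: (233/798)·0.6858 + (191/798)·0.6507 + (260/798)·0.5898 + (114/798)·0.6415 = 0.640

0.640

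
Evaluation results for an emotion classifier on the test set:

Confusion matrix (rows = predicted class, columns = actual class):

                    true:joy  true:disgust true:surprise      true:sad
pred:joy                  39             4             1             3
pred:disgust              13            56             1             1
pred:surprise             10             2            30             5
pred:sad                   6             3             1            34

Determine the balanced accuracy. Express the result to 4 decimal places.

Balanced accuracy = mean of per-class recall.
  joy: recall = 39/68 = 0.57353
  disgust: recall = 56/65 = 0.86154
  surprise: recall = 30/33 = 0.90909
  sad: recall = 34/43 = 0.79070
Mean = (0.57353 + 0.86154 + 0.90909 + 0.79070) / 4 = 0.7837

0.7837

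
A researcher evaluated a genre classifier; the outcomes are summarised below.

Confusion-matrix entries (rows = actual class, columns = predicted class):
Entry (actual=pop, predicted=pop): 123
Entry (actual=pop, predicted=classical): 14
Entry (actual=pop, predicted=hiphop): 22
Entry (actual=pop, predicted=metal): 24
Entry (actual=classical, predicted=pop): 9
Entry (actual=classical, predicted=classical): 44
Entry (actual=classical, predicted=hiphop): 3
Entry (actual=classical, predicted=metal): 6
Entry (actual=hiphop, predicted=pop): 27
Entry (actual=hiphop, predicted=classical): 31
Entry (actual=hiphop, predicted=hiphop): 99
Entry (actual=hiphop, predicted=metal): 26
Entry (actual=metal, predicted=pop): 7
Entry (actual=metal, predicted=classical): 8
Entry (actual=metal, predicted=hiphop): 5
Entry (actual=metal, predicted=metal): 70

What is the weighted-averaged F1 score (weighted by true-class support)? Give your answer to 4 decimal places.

0.6521

Per-class F1 score (2·TP/(2·TP+FP+FN)):
  pop: TP=123, FP=9+27+7=43, FN=14+22+24=60 → 246/349 = 0.70487
  classical: TP=44, FP=14+31+8=53, FN=9+3+6=18 → 88/159 = 0.55346
  hiphop: TP=99, FP=22+3+5=30, FN=27+31+26=84 → 198/312 = 0.63462
  metal: TP=70, FP=24+6+26=56, FN=7+8+5=20 → 140/216 = 0.64815
Weighted-F1 score = Σ (supportᵢ/N)·F1 scoreᵢ with N=518: (183/518)·0.70487 + (62/518)·0.55346 + (183/518)·0.63462 + (90/518)·0.64815 = 0.6521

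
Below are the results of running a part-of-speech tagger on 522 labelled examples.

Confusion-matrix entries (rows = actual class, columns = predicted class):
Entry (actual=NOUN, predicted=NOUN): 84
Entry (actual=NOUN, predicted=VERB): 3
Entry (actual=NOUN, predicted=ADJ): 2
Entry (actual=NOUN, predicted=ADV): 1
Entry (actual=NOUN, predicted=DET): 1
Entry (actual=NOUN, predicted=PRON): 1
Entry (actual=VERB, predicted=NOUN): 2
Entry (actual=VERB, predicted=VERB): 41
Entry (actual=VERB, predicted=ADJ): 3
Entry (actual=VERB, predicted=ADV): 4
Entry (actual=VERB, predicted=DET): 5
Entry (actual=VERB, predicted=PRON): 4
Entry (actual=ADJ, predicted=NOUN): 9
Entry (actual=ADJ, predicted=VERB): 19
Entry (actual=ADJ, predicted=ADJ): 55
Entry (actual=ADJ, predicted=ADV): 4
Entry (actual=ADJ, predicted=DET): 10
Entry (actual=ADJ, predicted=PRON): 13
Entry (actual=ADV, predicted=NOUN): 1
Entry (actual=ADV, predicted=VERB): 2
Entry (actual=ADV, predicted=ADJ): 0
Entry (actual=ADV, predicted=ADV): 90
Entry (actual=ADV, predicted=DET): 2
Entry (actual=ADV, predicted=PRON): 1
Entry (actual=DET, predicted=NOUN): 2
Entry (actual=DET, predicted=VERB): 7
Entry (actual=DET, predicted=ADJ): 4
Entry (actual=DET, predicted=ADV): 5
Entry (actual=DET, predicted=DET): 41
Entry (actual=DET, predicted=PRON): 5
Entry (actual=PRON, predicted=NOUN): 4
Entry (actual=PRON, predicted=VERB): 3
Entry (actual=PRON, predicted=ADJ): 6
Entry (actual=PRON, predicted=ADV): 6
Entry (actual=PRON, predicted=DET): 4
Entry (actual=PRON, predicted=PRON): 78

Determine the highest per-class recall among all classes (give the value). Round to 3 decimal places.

0.938

Per-class recall (TP/(TP+FN)):
  NOUN: TP=84, FN=3+2+1+1+1=8 → 84/92 = 0.9130
  VERB: TP=41, FN=2+3+4+5+4=18 → 41/59 = 0.6949
  ADJ: TP=55, FN=9+19+4+10+13=55 → 55/110 = 0.5000
  ADV: TP=90, FN=1+2+0+2+1=6 → 90/96 = 0.9375
  DET: TP=41, FN=2+7+4+5+5=23 → 41/64 = 0.6406
  PRON: TP=78, FN=4+3+6+6+4=23 → 78/101 = 0.7723
Highest is class 'ADV' with recall = 0.938.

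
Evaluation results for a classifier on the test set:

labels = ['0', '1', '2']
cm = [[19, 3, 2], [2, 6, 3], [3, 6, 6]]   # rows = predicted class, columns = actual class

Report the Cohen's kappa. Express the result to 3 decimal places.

Observed agreement pₒ = trace/N = 31/50 = 0.6200
Expected agreement pₑ = Σ (rowᵢ·colᵢ)/N² = (24·24 + 15·11 + 11·15)/50² = 0.3624
κ = (pₒ − pₑ)/(1 − pₑ) = (0.6200 − 0.3624)/(1 − 0.3624) = 0.404

0.404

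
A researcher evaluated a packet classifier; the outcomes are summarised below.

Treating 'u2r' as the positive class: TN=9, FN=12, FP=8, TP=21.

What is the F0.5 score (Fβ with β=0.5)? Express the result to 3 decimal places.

0.705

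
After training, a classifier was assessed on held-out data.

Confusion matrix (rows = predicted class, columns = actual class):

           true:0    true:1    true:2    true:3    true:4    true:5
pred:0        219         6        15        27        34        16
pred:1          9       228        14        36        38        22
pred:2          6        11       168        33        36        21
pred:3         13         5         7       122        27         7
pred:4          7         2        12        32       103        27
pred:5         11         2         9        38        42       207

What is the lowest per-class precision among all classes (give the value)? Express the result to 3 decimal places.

0.563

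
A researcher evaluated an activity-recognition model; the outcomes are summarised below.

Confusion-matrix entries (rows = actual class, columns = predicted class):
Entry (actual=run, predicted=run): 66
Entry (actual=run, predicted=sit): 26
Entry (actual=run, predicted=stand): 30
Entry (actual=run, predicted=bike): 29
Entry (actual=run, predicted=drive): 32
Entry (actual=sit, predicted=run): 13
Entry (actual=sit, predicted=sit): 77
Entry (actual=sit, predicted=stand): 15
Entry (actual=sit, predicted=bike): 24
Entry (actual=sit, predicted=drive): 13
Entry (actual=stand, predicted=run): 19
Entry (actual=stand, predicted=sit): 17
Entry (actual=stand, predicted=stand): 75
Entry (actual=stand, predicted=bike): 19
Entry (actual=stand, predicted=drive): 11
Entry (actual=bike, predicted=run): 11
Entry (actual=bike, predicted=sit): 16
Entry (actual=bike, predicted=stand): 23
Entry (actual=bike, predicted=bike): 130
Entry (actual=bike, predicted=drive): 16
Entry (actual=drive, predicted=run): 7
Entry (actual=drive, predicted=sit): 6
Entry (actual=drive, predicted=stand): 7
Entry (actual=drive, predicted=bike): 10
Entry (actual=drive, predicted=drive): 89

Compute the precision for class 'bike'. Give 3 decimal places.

0.613

precision = TP/(TP+FP).
bike: TP=130, FP=29+24+19+10=82 → 130/212 = 0.6132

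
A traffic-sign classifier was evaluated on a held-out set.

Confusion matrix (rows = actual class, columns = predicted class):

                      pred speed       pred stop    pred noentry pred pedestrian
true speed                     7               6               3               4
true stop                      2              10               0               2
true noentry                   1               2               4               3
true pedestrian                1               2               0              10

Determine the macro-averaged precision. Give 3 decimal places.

0.559

Per-class precision (TP/(TP+FP)):
  speed: TP=7, FP=2+1+1=4 → 7/11 = 0.6364
  stop: TP=10, FP=6+2+2=10 → 10/20 = 0.5000
  noentry: TP=4, FP=3+0+0=3 → 4/7 = 0.5714
  pedestrian: TP=10, FP=4+2+3=9 → 10/19 = 0.5263
Macro-precision = mean = (0.6364 + 0.5000 + 0.5714 + 0.5263) / 4 = 0.559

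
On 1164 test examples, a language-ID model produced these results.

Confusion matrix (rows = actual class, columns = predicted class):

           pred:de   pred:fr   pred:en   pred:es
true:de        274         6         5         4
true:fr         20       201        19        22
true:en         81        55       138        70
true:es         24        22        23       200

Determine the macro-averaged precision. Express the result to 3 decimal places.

Per-class precision (TP/(TP+FP)):
  de: TP=274, FP=20+81+24=125 → 274/399 = 0.6867
  fr: TP=201, FP=6+55+22=83 → 201/284 = 0.7077
  en: TP=138, FP=5+19+23=47 → 138/185 = 0.7459
  es: TP=200, FP=4+22+70=96 → 200/296 = 0.6757
Macro-precision = mean = (0.6867 + 0.7077 + 0.7459 + 0.6757) / 4 = 0.704

0.704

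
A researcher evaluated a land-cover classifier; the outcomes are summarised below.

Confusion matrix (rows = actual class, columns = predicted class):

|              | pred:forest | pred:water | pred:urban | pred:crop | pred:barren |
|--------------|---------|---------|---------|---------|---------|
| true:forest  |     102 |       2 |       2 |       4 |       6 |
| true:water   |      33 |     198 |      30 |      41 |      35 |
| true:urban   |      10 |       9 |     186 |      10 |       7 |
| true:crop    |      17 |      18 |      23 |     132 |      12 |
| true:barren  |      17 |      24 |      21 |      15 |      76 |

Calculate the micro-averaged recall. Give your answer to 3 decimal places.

0.674

Micro-averaging pools counts across classes: ΣTP=694, ΣFP=336, ΣFN=336.
Micro-recall = TP/(TP+FN) on pooled counts = 0.674 (equals overall accuracy in single-label multiclass).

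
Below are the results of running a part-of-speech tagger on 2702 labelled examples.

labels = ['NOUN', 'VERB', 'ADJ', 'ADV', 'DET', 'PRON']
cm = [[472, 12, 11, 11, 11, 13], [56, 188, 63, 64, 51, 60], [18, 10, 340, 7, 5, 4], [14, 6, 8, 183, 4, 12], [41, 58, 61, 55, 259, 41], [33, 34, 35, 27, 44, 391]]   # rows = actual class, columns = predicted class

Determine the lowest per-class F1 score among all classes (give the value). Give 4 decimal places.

0.4759

Per-class F1 score (2·TP/(2·TP+FP+FN)):
  NOUN: TP=472, FP=56+18+14+41+33=162, FN=12+11+11+11+13=58 → 944/1164 = 0.81100
  VERB: TP=188, FP=12+10+6+58+34=120, FN=56+63+64+51+60=294 → 376/790 = 0.47595
  ADJ: TP=340, FP=11+63+8+61+35=178, FN=18+10+7+5+4=44 → 680/902 = 0.75388
  ADV: TP=183, FP=11+64+7+55+27=164, FN=14+6+8+4+12=44 → 366/574 = 0.63763
  DET: TP=259, FP=11+51+5+4+44=115, FN=41+58+61+55+41=256 → 518/889 = 0.58268
  PRON: TP=391, FP=13+60+4+12+41=130, FN=33+34+35+27+44=173 → 782/1085 = 0.72074
Lowest is class 'VERB' with F1 score = 0.4759.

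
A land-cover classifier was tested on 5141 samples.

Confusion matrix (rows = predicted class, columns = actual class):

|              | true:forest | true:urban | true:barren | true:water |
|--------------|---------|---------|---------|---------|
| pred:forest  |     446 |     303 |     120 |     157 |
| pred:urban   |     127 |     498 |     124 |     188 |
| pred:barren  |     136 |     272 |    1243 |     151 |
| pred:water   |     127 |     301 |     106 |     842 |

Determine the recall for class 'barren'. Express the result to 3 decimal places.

Take TP from the diagonal, FP from the rest of the 'barren' prediction marginal, FN from the rest of the 'barren' actual marginal.
recall = TP/(TP+FN).
barren: TP=1243, FN=120+124+106=350 → 1243/1593 = 0.7803

0.780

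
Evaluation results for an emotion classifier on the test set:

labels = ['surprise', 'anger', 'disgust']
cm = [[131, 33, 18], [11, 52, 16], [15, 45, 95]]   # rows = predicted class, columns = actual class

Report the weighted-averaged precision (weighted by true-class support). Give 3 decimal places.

0.667

Per-class precision (TP/(TP+FP)):
  surprise: TP=131, FP=33+18=51 → 131/182 = 0.7198
  anger: TP=52, FP=11+16=27 → 52/79 = 0.6582
  disgust: TP=95, FP=15+45=60 → 95/155 = 0.6129
Weighted-precision = Σ (supportᵢ/N)·precisionᵢ with N=416: (157/416)·0.7198 + (130/416)·0.6582 + (129/416)·0.6129 = 0.667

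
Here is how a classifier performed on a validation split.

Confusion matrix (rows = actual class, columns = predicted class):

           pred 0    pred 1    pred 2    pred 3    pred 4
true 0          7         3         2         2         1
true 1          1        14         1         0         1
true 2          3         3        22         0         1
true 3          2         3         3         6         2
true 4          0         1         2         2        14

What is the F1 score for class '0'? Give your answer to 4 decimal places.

0.5000

Treat '0' as positive and all other classes as negative.
F1 score = 2·TP/(2·TP+FP+FN).
0: TP=7, FP=1+3+2+0=6, FN=3+2+2+1=8 → 14/28 = 0.50000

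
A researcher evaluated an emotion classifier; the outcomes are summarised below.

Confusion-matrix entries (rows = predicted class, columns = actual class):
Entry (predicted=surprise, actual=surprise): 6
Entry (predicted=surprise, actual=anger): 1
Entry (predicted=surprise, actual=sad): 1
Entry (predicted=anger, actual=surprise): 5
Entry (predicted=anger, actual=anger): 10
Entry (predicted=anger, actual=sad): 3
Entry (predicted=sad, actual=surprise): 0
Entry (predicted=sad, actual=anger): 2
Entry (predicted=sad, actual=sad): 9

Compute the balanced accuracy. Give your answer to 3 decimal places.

Balanced accuracy = mean of per-class recall.
  surprise: recall = 6/11 = 0.5455
  anger: recall = 10/13 = 0.7692
  sad: recall = 9/13 = 0.6923
Mean = (0.5455 + 0.7692 + 0.6923) / 3 = 0.669

0.669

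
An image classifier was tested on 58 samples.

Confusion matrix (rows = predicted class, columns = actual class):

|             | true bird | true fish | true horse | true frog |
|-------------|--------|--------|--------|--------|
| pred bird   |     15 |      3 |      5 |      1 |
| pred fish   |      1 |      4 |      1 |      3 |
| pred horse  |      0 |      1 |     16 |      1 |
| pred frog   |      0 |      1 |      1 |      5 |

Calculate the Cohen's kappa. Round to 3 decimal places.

Observed agreement pₒ = trace/N = 40/58 = 0.6897
Expected agreement pₑ = Σ (rowᵢ·colᵢ)/N² = (16·24 + 9·9 + 23·18 + 10·7)/58² = 0.2821
κ = (pₒ − pₑ)/(1 − pₑ) = (0.6897 − 0.2821)/(1 − 0.2821) = 0.568

0.568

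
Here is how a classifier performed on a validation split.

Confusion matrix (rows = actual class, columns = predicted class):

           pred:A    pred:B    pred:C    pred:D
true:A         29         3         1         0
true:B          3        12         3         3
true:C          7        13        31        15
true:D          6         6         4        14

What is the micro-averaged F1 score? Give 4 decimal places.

0.5733

Micro-averaging pools counts across classes: ΣTP=86, ΣFP=64, ΣFN=64.
Micro-F1 score = 2·TP/(2·TP+FP+FN) on pooled counts = 0.5733 (equals overall accuracy in single-label multiclass).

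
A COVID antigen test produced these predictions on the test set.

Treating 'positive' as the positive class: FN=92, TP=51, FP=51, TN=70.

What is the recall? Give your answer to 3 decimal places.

Recall = TP/(TP+FN) = 51/(51+92) = 51/143 = 0.357

0.357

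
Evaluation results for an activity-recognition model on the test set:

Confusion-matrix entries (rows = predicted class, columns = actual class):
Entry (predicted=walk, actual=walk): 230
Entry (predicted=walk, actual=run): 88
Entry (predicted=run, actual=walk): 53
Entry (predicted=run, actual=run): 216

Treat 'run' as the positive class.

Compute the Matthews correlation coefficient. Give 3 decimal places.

0.525

MCC = (TP·TN − FP·FN) / √((TP+FP)(TP+FN)(TN+FP)(TN+FN))
Numerator = 216·230 − 53·88 = 45016
Denominator = √(269·304·283·318) = √7359349344 = 85786.6502
MCC = 45016 / 85786.6502 = 0.525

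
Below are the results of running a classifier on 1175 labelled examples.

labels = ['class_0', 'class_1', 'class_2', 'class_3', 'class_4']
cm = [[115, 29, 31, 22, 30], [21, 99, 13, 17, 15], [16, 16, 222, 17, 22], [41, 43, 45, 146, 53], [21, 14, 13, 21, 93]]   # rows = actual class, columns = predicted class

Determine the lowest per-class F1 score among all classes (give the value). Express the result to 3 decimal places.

0.496

Per-class F1 score (2·TP/(2·TP+FP+FN)):
  class_0: TP=115, FP=21+16+41+21=99, FN=29+31+22+30=112 → 230/441 = 0.5215
  class_1: TP=99, FP=29+16+43+14=102, FN=21+13+17+15=66 → 198/366 = 0.5410
  class_2: TP=222, FP=31+13+45+13=102, FN=16+16+17+22=71 → 444/617 = 0.7196
  class_3: TP=146, FP=22+17+17+21=77, FN=41+43+45+53=182 → 292/551 = 0.5299
  class_4: TP=93, FP=30+15+22+53=120, FN=21+14+13+21=69 → 186/375 = 0.4960
Lowest is class 'class_4' with F1 score = 0.496.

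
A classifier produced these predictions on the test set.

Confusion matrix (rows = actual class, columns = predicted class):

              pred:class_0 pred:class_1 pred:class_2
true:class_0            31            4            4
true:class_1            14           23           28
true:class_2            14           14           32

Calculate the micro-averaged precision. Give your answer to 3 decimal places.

Micro-averaging pools counts across classes: ΣTP=86, ΣFP=78, ΣFN=78.
Micro-precision = TP/(TP+FP) on pooled counts = 0.524 (equals overall accuracy in single-label multiclass).

0.524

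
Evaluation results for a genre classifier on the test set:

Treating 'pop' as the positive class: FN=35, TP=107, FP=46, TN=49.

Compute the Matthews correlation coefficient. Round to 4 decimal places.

0.2759

MCC = (TP·TN − FP·FN) / √((TP+FP)(TP+FN)(TN+FP)(TN+FN))
Numerator = 107·49 − 46·35 = 3633
Denominator = √(153·142·95·84) = √173373480 = 13167.1364
MCC = 3633 / 13167.1364 = 0.2759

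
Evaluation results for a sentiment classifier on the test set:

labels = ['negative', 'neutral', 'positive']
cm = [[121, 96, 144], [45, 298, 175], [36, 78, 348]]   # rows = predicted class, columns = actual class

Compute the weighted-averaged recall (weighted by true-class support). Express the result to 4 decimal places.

0.5720

Per-class recall (TP/(TP+FN)):
  negative: TP=121, FN=45+36=81 → 121/202 = 0.59901
  neutral: TP=298, FN=96+78=174 → 298/472 = 0.63136
  positive: TP=348, FN=144+175=319 → 348/667 = 0.52174
Weighted-recall = Σ (supportᵢ/N)·recallᵢ with N=1341: (202/1341)·0.59901 + (472/1341)·0.63136 + (667/1341)·0.52174 = 0.5720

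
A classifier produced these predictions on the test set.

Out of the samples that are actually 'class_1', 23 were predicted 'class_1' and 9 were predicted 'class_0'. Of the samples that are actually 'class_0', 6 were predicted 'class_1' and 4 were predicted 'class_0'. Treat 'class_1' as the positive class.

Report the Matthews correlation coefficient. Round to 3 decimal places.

0.109

MCC = (TP·TN − FP·FN) / √((TP+FP)(TP+FN)(TN+FP)(TN+FN))
Numerator = 23·4 − 6·9 = 38
Denominator = √(29·32·10·13) = √120640 = 347.3327
MCC = 38 / 347.3327 = 0.109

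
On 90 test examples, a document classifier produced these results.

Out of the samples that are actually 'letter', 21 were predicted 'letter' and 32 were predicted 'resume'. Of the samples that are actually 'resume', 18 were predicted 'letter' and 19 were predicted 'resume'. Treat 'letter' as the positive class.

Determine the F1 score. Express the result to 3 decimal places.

0.457

Precision = TP/(TP+FP) = 21/39 = 0.5385
Recall = TP/(TP+FN) = 21/53 = 0.3962
F1 = 2·TP/(2·TP+FP+FN) = 42/92 = 0.457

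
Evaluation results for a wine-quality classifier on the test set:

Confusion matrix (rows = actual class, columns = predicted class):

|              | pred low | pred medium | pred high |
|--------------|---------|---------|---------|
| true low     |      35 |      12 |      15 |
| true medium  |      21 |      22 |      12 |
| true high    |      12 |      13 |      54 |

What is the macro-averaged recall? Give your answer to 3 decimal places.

0.549

Per-class recall (TP/(TP+FN)):
  low: TP=35, FN=12+15=27 → 35/62 = 0.5645
  medium: TP=22, FN=21+12=33 → 22/55 = 0.4000
  high: TP=54, FN=12+13=25 → 54/79 = 0.6835
Macro-recall = mean = (0.5645 + 0.4000 + 0.6835) / 3 = 0.549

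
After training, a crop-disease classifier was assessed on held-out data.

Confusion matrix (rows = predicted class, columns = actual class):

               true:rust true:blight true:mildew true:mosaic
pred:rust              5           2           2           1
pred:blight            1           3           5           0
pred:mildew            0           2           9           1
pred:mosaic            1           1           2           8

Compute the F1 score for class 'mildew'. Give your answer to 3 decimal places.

Treat 'mildew' as positive and all other classes as negative.
F1 score = 2·TP/(2·TP+FP+FN).
mildew: TP=9, FP=0+2+1=3, FN=2+5+2=9 → 18/30 = 0.6000

0.600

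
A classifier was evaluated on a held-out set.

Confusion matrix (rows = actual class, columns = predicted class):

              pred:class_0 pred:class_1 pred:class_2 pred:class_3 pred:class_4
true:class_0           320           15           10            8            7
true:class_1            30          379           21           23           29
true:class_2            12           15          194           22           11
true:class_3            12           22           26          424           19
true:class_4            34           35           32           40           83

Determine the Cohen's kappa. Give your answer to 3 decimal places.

0.702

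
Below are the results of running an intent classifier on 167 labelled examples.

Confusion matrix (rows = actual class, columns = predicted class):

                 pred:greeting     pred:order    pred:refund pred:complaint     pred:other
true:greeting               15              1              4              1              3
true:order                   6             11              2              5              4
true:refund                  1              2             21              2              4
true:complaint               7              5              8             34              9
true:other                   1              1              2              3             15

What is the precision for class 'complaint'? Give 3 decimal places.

0.756

precision = TP/(TP+FP).
complaint: TP=34, FP=1+5+2+3=11 → 34/45 = 0.7556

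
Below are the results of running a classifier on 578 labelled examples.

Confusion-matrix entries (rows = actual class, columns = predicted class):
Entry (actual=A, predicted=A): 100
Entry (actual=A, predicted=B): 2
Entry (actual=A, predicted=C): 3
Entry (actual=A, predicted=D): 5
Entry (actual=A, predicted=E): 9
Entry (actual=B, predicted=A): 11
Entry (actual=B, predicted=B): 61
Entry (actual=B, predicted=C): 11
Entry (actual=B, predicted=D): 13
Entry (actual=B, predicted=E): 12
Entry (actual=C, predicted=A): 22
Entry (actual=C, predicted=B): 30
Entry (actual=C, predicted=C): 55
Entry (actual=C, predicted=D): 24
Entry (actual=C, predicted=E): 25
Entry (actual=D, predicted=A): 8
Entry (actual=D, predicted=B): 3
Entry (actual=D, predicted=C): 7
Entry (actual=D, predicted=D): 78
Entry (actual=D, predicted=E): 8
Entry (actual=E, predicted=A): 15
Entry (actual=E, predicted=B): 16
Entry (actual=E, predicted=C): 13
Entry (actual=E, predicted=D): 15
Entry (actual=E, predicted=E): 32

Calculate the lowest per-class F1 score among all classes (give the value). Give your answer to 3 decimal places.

Per-class F1 score (2·TP/(2·TP+FP+FN)):
  A: TP=100, FP=11+22+8+15=56, FN=2+3+5+9=19 → 200/275 = 0.7273
  B: TP=61, FP=2+30+3+16=51, FN=11+11+13+12=47 → 122/220 = 0.5545
  C: TP=55, FP=3+11+7+13=34, FN=22+30+24+25=101 → 110/245 = 0.4490
  D: TP=78, FP=5+13+24+15=57, FN=8+3+7+8=26 → 156/239 = 0.6527
  E: TP=32, FP=9+12+25+8=54, FN=15+16+13+15=59 → 64/177 = 0.3616
Lowest is class 'E' with F1 score = 0.362.

0.362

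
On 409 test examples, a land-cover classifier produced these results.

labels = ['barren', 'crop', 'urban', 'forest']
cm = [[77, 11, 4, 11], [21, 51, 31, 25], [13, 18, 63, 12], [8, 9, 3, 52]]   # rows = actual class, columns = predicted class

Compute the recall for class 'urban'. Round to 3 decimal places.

0.594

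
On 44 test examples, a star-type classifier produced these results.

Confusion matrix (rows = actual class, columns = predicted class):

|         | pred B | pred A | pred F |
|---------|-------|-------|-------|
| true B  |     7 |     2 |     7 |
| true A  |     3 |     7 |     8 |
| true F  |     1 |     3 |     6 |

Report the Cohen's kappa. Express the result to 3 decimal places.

Observed agreement pₒ = trace/N = 20/44 = 0.4545
Expected agreement pₑ = Σ (rowᵢ·colᵢ)/N² = (16·11 + 18·12 + 10·21)/44² = 0.3110
κ = (pₒ − pₑ)/(1 − pₑ) = (0.4545 − 0.3110)/(1 − 0.3110) = 0.208

0.208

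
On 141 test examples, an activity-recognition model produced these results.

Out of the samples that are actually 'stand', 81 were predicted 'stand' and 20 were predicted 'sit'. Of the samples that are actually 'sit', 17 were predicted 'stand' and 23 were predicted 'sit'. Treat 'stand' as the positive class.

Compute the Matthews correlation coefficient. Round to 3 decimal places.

0.369

MCC = (TP·TN − FP·FN) / √((TP+FP)(TP+FN)(TN+FP)(TN+FN))
Numerator = 81·23 − 17·20 = 1523
Denominator = √(98·101·40·43) = √17024560 = 4126.0829
MCC = 1523 / 4126.0829 = 0.369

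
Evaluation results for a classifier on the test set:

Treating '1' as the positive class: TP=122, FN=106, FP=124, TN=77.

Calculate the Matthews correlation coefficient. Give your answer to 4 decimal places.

MCC = (TP·TN − FP·FN) / √((TP+FP)(TP+FN)(TN+FP)(TN+FN))
Numerator = 122·77 − 124·106 = -3750
Denominator = √(246·228·201·183) = √2063084904 = 45421.1944
MCC = -3750 / 45421.1944 = -0.0826

-0.0826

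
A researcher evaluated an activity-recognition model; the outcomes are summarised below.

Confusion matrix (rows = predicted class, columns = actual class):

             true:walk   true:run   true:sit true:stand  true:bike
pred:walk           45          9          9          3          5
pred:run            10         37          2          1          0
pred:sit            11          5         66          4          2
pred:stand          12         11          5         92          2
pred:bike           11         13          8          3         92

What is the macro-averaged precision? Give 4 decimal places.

0.7205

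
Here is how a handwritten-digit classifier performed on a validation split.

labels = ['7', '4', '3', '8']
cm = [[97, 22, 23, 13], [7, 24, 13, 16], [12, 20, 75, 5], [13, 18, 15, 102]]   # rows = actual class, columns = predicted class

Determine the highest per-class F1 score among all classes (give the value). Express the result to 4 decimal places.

0.7183

Per-class F1 score (2·TP/(2·TP+FP+FN)):
  7: TP=97, FP=7+12+13=32, FN=22+23+13=58 → 194/284 = 0.68310
  4: TP=24, FP=22+20+18=60, FN=7+13+16=36 → 48/144 = 0.33333
  3: TP=75, FP=23+13+15=51, FN=12+20+5=37 → 150/238 = 0.63025
  8: TP=102, FP=13+16+5=34, FN=13+18+15=46 → 204/284 = 0.71831
Highest is class '8' with F1 score = 0.7183.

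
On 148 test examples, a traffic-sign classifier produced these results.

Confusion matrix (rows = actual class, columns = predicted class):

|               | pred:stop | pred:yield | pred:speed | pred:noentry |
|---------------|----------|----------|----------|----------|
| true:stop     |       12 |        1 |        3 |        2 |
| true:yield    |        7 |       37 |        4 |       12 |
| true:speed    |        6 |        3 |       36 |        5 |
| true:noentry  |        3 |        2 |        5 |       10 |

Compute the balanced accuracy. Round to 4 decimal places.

Balanced accuracy = mean of per-class recall.
  stop: recall = 12/18 = 0.66667
  yield: recall = 37/60 = 0.61667
  speed: recall = 36/50 = 0.72000
  noentry: recall = 10/20 = 0.50000
Mean = (0.66667 + 0.61667 + 0.72000 + 0.50000) / 4 = 0.6258

0.6258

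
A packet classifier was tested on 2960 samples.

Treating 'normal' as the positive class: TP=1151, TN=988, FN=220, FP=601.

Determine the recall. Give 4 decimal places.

0.8395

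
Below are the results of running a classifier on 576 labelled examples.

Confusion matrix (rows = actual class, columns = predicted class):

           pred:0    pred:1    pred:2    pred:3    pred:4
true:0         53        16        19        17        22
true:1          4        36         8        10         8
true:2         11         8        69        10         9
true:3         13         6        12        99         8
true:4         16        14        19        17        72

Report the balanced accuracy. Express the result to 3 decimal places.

0.569

Balanced accuracy = mean of per-class recall.
  0: recall = 53/127 = 0.4173
  1: recall = 36/66 = 0.5455
  2: recall = 69/107 = 0.6449
  3: recall = 99/138 = 0.7174
  4: recall = 72/138 = 0.5217
Mean = (0.4173 + 0.5455 + 0.6449 + 0.7174 + 0.5217) / 5 = 0.569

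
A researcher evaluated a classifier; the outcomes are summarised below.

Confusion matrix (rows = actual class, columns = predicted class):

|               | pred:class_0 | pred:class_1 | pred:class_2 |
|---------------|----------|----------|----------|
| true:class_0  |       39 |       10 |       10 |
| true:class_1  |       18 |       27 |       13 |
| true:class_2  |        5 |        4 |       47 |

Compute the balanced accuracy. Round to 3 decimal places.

0.655

Balanced accuracy = mean of per-class recall.
  class_0: recall = 39/59 = 0.6610
  class_1: recall = 27/58 = 0.4655
  class_2: recall = 47/56 = 0.8393
Mean = (0.6610 + 0.4655 + 0.8393) / 3 = 0.655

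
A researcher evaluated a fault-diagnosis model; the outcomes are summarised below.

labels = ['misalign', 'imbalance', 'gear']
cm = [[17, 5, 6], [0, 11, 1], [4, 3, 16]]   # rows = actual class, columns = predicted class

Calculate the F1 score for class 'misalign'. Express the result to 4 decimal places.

One-vs-rest for 'misalign': TP = diagonal; FP = other classes predicted 'misalign'; FN = 'misalign' predicted as other.
F1 score = 2·TP/(2·TP+FP+FN).
misalign: TP=17, FP=0+4=4, FN=5+6=11 → 34/49 = 0.69388

0.6939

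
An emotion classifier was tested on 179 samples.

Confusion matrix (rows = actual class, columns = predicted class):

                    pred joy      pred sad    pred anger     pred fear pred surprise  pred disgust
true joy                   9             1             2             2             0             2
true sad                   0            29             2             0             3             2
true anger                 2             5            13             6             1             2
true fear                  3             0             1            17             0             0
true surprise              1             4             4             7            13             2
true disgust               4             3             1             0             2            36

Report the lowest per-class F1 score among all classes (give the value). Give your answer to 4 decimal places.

Per-class F1 score (2·TP/(2·TP+FP+FN)):
  joy: TP=9, FP=0+2+3+1+4=10, FN=1+2+2+0+2=7 → 18/35 = 0.51429
  sad: TP=29, FP=1+5+0+4+3=13, FN=0+2+0+3+2=7 → 58/78 = 0.74359
  anger: TP=13, FP=2+2+1+4+1=10, FN=2+5+6+1+2=16 → 26/52 = 0.50000
  fear: TP=17, FP=2+0+6+7+0=15, FN=3+0+1+0+0=4 → 34/53 = 0.64151
  surprise: TP=13, FP=0+3+1+0+2=6, FN=1+4+4+7+2=18 → 26/50 = 0.52000
  disgust: TP=36, FP=2+2+2+0+2=8, FN=4+3+1+0+2=10 → 72/90 = 0.80000
Lowest is class 'anger' with F1 score = 0.5000.

0.5000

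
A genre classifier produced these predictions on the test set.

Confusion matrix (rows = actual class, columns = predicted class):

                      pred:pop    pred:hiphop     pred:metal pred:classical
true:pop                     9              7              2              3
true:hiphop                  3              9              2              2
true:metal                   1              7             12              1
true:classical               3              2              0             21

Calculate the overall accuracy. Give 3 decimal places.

0.607

Accuracy = trace / total = (9+9+12+21=51) / 84 = 51/84 = 0.607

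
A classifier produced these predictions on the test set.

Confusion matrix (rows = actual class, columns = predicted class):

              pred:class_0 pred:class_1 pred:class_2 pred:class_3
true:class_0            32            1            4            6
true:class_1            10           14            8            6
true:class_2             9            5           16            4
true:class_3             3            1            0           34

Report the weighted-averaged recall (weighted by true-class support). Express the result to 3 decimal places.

Per-class recall (TP/(TP+FN)):
  class_0: TP=32, FN=1+4+6=11 → 32/43 = 0.7442
  class_1: TP=14, FN=10+8+6=24 → 14/38 = 0.3684
  class_2: TP=16, FN=9+5+4=18 → 16/34 = 0.4706
  class_3: TP=34, FN=3+1+0=4 → 34/38 = 0.8947
Weighted-recall = Σ (supportᵢ/N)·recallᵢ with N=153: (43/153)·0.7442 + (38/153)·0.3684 + (34/153)·0.4706 + (38/153)·0.8947 = 0.627

0.627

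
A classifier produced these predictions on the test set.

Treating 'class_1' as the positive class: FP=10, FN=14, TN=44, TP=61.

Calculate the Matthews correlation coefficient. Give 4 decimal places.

0.6229

MCC = (TP·TN − FP·FN) / √((TP+FP)(TP+FN)(TN+FP)(TN+FN))
Numerator = 61·44 − 10·14 = 2544
Denominator = √(71·75·54·58) = √16677900 = 4083.8585
MCC = 2544 / 4083.8585 = 0.6229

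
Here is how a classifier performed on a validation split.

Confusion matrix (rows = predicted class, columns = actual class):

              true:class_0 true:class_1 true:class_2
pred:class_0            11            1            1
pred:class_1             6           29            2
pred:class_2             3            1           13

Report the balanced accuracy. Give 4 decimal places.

0.7660

Balanced accuracy = mean of per-class recall.
  class_0: recall = 11/20 = 0.55000
  class_1: recall = 29/31 = 0.93548
  class_2: recall = 13/16 = 0.81250
Mean = (0.55000 + 0.93548 + 0.81250) / 3 = 0.7660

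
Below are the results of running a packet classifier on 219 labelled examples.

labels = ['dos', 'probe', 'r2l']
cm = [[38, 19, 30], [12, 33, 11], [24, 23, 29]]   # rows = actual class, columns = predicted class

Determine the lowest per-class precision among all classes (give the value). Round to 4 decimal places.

0.4143

Per-class precision (TP/(TP+FP)):
  dos: TP=38, FP=12+24=36 → 38/74 = 0.51351
  probe: TP=33, FP=19+23=42 → 33/75 = 0.44000
  r2l: TP=29, FP=30+11=41 → 29/70 = 0.41429
Lowest is class 'r2l' with precision = 0.4143.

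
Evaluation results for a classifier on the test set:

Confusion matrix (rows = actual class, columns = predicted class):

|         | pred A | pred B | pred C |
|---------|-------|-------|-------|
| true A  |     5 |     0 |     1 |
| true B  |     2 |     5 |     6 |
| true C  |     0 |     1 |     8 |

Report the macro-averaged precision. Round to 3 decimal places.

0.694

Per-class precision (TP/(TP+FP)):
  A: TP=5, FP=2+0=2 → 5/7 = 0.7143
  B: TP=5, FP=0+1=1 → 5/6 = 0.8333
  C: TP=8, FP=1+6=7 → 8/15 = 0.5333
Macro-precision = mean = (0.7143 + 0.8333 + 0.5333) / 3 = 0.694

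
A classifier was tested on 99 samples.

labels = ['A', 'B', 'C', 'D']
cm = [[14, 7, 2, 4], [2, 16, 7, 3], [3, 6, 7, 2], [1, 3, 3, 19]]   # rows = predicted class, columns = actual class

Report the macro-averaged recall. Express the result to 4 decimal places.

0.5617

Per-class recall (TP/(TP+FN)):
  A: TP=14, FN=2+3+1=6 → 14/20 = 0.70000
  B: TP=16, FN=7+6+3=16 → 16/32 = 0.50000
  C: TP=7, FN=2+7+3=12 → 7/19 = 0.36842
  D: TP=19, FN=4+3+2=9 → 19/28 = 0.67857
Macro-recall = mean = (0.70000 + 0.50000 + 0.36842 + 0.67857) / 4 = 0.5617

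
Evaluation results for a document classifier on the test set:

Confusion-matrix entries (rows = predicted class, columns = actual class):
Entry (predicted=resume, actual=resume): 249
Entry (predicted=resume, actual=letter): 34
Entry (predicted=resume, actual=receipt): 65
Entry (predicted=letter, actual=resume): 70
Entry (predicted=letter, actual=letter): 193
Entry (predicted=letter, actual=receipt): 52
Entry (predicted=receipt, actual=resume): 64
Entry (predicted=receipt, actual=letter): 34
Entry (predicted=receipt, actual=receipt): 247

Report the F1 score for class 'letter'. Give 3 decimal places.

0.670

Take TP from the diagonal, FP from the rest of the 'letter' prediction marginal, FN from the rest of the 'letter' actual marginal.
F1 score = 2·TP/(2·TP+FP+FN).
letter: TP=193, FP=70+52=122, FN=34+34=68 → 386/576 = 0.6701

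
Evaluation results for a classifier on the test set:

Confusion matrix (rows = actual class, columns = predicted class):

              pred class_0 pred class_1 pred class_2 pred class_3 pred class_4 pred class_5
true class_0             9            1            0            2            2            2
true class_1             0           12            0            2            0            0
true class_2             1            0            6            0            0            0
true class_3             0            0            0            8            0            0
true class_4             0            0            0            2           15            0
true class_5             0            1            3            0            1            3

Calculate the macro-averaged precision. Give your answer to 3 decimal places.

0.738

Per-class precision (TP/(TP+FP)):
  class_0: TP=9, FP=0+1+0+0+0=1 → 9/10 = 0.9000
  class_1: TP=12, FP=1+0+0+0+1=2 → 12/14 = 0.8571
  class_2: TP=6, FP=0+0+0+0+3=3 → 6/9 = 0.6667
  class_3: TP=8, FP=2+2+0+2+0=6 → 8/14 = 0.5714
  class_4: TP=15, FP=2+0+0+0+1=3 → 15/18 = 0.8333
  class_5: TP=3, FP=2+0+0+0+0=2 → 3/5 = 0.6000
Macro-precision = mean = (0.9000 + 0.8571 + 0.6667 + 0.5714 + 0.8333 + 0.6000) / 6 = 0.738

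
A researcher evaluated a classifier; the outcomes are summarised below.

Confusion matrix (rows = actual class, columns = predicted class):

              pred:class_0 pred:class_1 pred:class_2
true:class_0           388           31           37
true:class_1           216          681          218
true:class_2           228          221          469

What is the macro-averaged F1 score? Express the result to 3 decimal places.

Per-class F1 score (2·TP/(2·TP+FP+FN)):
  class_0: TP=388, FP=216+228=444, FN=31+37=68 → 776/1288 = 0.6025
  class_1: TP=681, FP=31+221=252, FN=216+218=434 → 1362/2048 = 0.6650
  class_2: TP=469, FP=37+218=255, FN=228+221=449 → 938/1642 = 0.5713
Macro-F1 score = mean = (0.6025 + 0.6650 + 0.5713) / 3 = 0.613

0.613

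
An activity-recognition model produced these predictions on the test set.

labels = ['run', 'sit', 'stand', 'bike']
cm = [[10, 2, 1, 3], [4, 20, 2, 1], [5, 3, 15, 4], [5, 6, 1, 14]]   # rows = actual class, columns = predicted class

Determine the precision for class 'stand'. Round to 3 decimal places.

0.789

Treat 'stand' as positive and all other classes as negative.
precision = TP/(TP+FP).
stand: TP=15, FP=1+2+1=4 → 15/19 = 0.7895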